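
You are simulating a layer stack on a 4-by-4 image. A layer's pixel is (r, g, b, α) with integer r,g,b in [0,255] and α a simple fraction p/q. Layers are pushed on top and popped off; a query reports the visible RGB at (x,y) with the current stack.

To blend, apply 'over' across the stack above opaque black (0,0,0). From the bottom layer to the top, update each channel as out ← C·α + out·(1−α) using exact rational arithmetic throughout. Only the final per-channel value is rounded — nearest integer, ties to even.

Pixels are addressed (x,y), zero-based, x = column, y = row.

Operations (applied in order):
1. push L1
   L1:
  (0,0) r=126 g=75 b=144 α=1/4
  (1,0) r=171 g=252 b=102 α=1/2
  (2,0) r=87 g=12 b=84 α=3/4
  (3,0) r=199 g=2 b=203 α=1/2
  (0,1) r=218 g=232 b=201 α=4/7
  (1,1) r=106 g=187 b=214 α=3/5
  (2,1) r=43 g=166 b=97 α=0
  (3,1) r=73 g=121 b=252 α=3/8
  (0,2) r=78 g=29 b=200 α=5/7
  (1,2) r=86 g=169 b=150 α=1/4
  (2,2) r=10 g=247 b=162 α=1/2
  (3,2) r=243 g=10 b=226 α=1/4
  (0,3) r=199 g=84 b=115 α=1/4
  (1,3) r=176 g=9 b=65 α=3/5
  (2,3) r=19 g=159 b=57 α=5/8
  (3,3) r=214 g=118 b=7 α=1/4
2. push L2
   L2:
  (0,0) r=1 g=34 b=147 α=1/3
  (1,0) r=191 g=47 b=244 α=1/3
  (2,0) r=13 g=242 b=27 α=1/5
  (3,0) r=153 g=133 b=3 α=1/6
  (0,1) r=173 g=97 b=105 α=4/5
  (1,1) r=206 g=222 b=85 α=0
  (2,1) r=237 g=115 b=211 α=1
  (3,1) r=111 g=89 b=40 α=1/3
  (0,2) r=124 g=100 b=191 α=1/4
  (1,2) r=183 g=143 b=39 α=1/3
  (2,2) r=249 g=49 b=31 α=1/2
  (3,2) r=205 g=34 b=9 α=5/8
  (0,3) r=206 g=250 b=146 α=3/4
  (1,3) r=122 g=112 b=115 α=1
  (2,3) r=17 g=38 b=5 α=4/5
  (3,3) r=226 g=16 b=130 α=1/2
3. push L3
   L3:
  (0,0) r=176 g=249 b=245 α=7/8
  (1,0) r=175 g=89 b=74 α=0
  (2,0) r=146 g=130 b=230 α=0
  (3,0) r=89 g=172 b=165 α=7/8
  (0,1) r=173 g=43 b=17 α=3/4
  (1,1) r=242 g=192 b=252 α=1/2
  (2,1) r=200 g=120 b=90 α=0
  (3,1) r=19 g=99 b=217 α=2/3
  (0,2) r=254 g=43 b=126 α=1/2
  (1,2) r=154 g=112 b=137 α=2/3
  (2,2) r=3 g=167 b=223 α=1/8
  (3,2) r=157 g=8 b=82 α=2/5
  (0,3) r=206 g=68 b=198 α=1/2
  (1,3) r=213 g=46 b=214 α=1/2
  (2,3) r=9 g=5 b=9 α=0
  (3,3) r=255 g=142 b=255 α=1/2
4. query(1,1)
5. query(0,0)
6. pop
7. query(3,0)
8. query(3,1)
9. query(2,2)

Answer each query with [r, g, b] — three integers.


(1,1) stack=L1,L2,L3; from [0,0,0]:
L1 α=3/5: [318/5, 561/5, 642/5]
L2 α=0: [318/5, 561/5, 642/5]
L3 α=1/2: [764/5, 1521/10, 951/5]
= [153, 152, 190]

(0,0) stack=L1,L2,L3; from [0,0,0]:
L1 α=1/4: [63/2, 75/4, 36]
L2 α=1/3: [64/3, 143/6, 73]
L3 α=7/8: [470/3, 10601/48, 447/2]
= [157, 221, 224]

query (3,0) [L1,L2] — begin 0,0,0
L1 α=1/2: [199/2, 1, 203/2]
L2 α=1/6: [1301/12, 23, 1021/12]
→ [108, 23, 85]

(3,1) stack=L1,L2; from [0,0,0]:
+L1 (α=3/8) → [219/8, 363/8, 189/2]
+L2 (α=1/3) → [221/4, 719/12, 229/3]
→ [55, 60, 76]

query (2,2) [L1,L2] — begin 0,0,0
L1 α=1/2: [5, 247/2, 81]
L2 α=1/2: [127, 345/4, 56]
→ [127, 86, 56]


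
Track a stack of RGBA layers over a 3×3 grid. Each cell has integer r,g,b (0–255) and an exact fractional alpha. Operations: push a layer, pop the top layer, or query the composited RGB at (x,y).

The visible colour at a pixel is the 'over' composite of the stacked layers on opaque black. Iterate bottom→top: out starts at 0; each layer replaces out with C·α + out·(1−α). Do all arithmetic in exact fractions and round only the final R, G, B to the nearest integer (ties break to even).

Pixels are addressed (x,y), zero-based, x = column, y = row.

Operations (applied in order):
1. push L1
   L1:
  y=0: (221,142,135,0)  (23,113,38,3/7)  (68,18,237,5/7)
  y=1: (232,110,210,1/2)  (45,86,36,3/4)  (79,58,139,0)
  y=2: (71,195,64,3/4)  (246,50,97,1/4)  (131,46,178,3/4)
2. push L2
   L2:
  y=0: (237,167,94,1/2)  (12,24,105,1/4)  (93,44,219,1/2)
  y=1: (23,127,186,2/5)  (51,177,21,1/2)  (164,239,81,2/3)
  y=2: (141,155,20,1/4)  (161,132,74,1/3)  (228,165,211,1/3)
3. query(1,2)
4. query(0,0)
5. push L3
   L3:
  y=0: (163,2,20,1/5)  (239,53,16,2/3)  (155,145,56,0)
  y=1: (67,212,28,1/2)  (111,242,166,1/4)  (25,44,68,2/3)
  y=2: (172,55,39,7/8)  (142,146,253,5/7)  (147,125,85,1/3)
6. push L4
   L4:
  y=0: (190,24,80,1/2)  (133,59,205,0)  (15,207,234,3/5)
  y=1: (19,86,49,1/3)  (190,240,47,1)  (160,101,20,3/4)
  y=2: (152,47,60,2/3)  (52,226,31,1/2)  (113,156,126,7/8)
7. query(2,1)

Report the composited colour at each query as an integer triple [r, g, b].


query (1,2) [L1,L2] — begin 0,0,0
+L1 (α=1/4) → [123/2, 25/2, 97/4]
+L2 (α=1/3) → [284/3, 157/3, 245/6]
rounded: [95, 52, 41]

(0,0) stack=L1,L2; from [0,0,0]:
after L1 α=0: [0, 0, 0]
after L2 α=1/2: [237/2, 167/2, 47]
= [118, 84, 47]

at x=2,y=1 over L1,L2,L3,L4:
+L1 (α=0) → [0, 0, 0]
+L2 (α=2/3) → [328/3, 478/3, 54]
+L3 (α=2/3) → [478/9, 742/9, 190/3]
+L4 (α=3/4) → [2399/18, 3469/36, 185/6]
→ [133, 96, 31]


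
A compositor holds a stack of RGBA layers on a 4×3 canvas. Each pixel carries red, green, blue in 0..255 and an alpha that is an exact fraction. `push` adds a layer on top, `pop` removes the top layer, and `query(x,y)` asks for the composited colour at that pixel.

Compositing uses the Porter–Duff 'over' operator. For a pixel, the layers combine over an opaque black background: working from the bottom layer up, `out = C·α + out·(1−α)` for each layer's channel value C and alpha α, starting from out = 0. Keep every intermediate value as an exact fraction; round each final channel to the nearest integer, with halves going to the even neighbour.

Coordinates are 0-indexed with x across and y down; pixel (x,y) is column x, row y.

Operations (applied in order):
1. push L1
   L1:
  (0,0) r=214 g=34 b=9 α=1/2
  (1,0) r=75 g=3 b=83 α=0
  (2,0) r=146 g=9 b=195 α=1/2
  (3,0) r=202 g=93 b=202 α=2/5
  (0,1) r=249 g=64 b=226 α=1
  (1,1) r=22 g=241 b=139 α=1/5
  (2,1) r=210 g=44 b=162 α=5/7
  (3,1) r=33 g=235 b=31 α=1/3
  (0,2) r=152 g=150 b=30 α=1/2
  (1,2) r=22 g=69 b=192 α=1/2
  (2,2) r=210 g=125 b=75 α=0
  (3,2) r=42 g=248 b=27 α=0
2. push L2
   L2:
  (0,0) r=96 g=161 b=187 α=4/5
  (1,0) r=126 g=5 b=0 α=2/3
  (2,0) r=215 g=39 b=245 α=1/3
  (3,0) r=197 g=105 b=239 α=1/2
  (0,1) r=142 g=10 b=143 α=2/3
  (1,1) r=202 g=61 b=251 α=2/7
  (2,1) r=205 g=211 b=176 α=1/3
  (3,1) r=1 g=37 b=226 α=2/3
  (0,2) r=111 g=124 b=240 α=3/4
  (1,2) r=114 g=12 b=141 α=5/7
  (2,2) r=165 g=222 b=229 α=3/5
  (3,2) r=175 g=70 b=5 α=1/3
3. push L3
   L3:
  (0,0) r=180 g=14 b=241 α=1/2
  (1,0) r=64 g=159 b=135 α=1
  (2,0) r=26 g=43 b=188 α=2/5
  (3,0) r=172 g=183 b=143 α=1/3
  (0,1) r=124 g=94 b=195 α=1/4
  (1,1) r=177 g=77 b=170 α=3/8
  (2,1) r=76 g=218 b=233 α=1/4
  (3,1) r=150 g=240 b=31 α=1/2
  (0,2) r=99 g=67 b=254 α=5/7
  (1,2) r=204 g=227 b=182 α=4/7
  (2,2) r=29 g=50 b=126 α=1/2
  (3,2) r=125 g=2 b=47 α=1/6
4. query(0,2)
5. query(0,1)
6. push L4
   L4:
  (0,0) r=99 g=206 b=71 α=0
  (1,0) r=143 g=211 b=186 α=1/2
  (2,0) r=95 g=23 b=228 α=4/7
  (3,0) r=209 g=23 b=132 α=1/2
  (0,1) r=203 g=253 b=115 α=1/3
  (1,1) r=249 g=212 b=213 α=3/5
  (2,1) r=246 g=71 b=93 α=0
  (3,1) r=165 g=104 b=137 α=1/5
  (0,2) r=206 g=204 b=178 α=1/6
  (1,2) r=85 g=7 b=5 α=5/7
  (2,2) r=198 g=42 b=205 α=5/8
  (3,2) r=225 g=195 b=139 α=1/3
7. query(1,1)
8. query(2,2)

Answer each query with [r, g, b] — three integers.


(0,2) stack=L1,L2,L3; from [0,0,0]:
+L1 (α=1/2) → [76, 75, 15]
+L2 (α=3/4) → [409/4, 447/4, 735/4]
+L3 (α=5/7) → [1399/14, 1117/14, 3275/14]
rounded: [100, 80, 234]

(0,1) stack=L1,L2,L3; from [0,0,0]:
after L1 α=1: [249, 64, 226]
after L2 α=2/3: [533/3, 28, 512/3]
after L3 α=1/4: [657/4, 89/2, 707/4]
= [164, 44, 177]

query (1,1) [L1,L2,L3,L4] — begin 0,0,0
L1 α=1/5: [22/5, 241/5, 139/5]
L2 α=2/7: [426/7, 363/7, 641/7]
L3 α=3/8: [5847/56, 429/7, 6775/56]
L4 α=3/5: [26763/140, 1062/7, 24667/140]
= [191, 152, 176]

(2,2) stack=L1,L2,L3,L4; from [0,0,0]:
+L1 (α=0) → [0, 0, 0]
+L2 (α=3/5) → [99, 666/5, 687/5]
+L3 (α=1/2) → [64, 458/5, 1317/10]
+L4 (α=5/8) → [591/4, 303/5, 14201/80]
→ [148, 61, 178]


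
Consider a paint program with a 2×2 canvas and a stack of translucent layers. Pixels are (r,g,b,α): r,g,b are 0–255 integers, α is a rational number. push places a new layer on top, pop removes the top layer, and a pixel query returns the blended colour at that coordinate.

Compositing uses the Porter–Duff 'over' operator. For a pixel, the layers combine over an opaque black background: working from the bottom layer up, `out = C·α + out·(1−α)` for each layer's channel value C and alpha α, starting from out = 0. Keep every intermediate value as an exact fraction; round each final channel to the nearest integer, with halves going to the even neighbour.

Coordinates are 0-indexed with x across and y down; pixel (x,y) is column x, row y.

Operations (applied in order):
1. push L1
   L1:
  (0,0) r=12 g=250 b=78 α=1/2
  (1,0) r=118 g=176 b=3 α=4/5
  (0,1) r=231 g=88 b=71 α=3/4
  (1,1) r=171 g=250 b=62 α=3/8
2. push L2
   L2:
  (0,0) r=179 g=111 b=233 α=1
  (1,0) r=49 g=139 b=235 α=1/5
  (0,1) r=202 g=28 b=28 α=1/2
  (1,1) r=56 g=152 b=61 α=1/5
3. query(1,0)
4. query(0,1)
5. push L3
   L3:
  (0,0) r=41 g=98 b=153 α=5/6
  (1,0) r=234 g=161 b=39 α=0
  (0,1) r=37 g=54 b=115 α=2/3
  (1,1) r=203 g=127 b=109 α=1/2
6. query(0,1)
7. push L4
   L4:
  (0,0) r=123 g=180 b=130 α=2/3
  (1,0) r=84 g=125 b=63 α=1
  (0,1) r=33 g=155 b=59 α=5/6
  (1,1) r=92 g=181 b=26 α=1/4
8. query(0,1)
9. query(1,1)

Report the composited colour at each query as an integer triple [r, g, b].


at x=1,y=0 over L1,L2:
+L1 (α=4/5) → [472/5, 704/5, 12/5]
+L2 (α=1/5) → [2133/25, 3511/25, 1223/25]
→ [85, 140, 49]

query (0,1) [L1,L2] — begin 0,0,0
after L1 α=3/4: [693/4, 66, 213/4]
after L2 α=1/2: [1501/8, 47, 325/8]
rounded: [188, 47, 41]

query (0,1) [L1,L2,L3] — begin 0,0,0
after L1 α=3/4: [693/4, 66, 213/4]
after L2 α=1/2: [1501/8, 47, 325/8]
after L3 α=2/3: [2093/24, 155/3, 2165/24]
rounded: [87, 52, 90]

at x=0,y=1 over L1,L2,L3,L4:
L1 α=3/4: [693/4, 66, 213/4]
L2 α=1/2: [1501/8, 47, 325/8]
L3 α=2/3: [2093/24, 155/3, 2165/24]
L4 α=5/6: [6053/144, 1240/9, 9245/144]
= [42, 138, 64]

(1,1) stack=L1,L2,L3,L4; from [0,0,0]:
after L1 α=3/8: [513/8, 375/4, 93/4]
after L2 α=1/5: [125/2, 527/5, 154/5]
after L3 α=1/2: [531/4, 581/5, 699/10]
after L4 α=1/4: [1961/16, 662/5, 2357/40]
→ [123, 132, 59]


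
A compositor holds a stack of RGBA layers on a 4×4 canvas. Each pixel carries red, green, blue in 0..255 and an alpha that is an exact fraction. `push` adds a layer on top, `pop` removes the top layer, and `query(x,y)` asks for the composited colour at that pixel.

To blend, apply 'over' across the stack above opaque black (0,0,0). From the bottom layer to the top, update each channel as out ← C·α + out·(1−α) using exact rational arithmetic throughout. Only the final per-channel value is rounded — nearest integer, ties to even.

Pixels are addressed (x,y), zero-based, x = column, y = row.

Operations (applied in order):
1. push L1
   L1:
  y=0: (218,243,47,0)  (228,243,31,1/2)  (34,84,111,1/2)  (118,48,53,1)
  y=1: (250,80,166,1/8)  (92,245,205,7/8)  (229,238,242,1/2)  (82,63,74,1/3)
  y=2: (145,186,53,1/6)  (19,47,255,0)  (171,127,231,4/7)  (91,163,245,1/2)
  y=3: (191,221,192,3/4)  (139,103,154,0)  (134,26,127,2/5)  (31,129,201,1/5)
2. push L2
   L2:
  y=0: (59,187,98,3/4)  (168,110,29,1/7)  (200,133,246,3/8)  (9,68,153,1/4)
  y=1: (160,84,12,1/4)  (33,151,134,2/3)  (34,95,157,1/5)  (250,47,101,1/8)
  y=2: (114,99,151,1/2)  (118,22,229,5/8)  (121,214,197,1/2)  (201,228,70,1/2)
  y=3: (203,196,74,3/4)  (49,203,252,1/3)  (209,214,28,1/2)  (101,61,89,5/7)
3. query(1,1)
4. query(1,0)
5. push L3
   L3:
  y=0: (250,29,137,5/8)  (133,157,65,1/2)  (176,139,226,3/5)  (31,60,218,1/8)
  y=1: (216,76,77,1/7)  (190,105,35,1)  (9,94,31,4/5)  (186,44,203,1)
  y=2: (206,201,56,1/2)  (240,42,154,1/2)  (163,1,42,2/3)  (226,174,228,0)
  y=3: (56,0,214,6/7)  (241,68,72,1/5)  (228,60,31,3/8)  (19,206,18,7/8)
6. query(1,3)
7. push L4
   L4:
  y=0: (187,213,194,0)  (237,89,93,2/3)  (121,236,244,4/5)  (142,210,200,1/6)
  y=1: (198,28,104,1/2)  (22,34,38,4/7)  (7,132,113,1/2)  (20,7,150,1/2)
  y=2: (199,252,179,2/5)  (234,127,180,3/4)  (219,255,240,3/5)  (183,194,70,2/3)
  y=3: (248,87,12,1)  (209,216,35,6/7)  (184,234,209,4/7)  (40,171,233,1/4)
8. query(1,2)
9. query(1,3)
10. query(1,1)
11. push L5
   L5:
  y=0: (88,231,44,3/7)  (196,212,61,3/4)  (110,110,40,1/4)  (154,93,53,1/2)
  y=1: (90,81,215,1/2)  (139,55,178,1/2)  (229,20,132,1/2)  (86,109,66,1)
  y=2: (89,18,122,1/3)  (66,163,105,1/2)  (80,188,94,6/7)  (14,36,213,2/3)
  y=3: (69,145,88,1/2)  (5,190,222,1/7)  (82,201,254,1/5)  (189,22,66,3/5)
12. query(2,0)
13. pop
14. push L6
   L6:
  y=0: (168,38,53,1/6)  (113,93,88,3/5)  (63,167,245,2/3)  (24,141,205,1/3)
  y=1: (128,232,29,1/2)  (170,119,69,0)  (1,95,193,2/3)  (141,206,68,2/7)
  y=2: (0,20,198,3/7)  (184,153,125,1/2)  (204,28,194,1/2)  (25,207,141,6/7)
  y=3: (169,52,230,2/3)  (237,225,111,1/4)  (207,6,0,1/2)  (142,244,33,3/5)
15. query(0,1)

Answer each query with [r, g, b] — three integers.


(1,1) stack=L1,L2; from [0,0,0]:
L1 α=7/8: [161/2, 1715/8, 1435/8]
L2 α=2/3: [293/6, 1377/8, 1193/8]
rounded: [49, 172, 149]

query (1,0) [L1,L2] — begin 0,0,0
L1 α=1/2: [114, 243/2, 31/2]
L2 α=1/7: [852/7, 839/7, 122/7]
= [122, 120, 17]

(1,3) stack=L1,L2,L3; from [0,0,0]:
+L1 (α=0) → [0, 0, 0]
+L2 (α=1/3) → [49/3, 203/3, 84]
+L3 (α=1/5) → [919/15, 1016/15, 408/5]
rounded: [61, 68, 82]

(1,2) stack=L1,L2,L3,L4; from [0,0,0]:
+L1 (α=0) → [0, 0, 0]
+L2 (α=5/8) → [295/4, 55/4, 1145/8]
+L3 (α=1/2) → [1255/8, 223/8, 2377/16]
+L4 (α=3/4) → [6871/32, 3271/32, 11017/64]
rounded: [215, 102, 172]

(1,3) stack=L1,L2,L3,L4; from [0,0,0]:
after L1 α=0: [0, 0, 0]
after L2 α=1/3: [49/3, 203/3, 84]
after L3 α=1/5: [919/15, 1016/15, 408/5]
after L4 α=6/7: [19729/105, 20456/105, 1458/35]
= [188, 195, 42]

at x=1,y=1 over L1,L2,L3,L4:
L1 α=7/8: [161/2, 1715/8, 1435/8]
L2 α=2/3: [293/6, 1377/8, 1193/8]
L3 α=1: [190, 105, 35]
L4 α=4/7: [94, 451/7, 257/7]
= [94, 64, 37]

at x=2,y=0 over L1,L2,L3,L4,L5:
+L1 (α=1/2) → [17, 42, 111/2]
+L2 (α=3/8) → [685/8, 609/8, 2031/16]
+L3 (α=3/5) → [2797/20, 2277/20, 1491/8]
+L4 (α=4/5) → [12477/100, 21157/100, 9299/40]
+L5 (α=1/4) → [48431/400, 74471/400, 29497/160]
rounded: [121, 186, 184]

query (0,1) [L1,L2,L3,L4,L6] — begin 0,0,0
after L1 α=1/8: [125/4, 10, 83/4]
after L2 α=1/4: [1015/16, 57/2, 297/16]
after L3 α=1/7: [4773/56, 247/7, 1507/56]
after L4 α=1/2: [15861/112, 443/14, 7331/112]
after L6 α=1/2: [30197/224, 3691/28, 10579/224]
= [135, 132, 47]


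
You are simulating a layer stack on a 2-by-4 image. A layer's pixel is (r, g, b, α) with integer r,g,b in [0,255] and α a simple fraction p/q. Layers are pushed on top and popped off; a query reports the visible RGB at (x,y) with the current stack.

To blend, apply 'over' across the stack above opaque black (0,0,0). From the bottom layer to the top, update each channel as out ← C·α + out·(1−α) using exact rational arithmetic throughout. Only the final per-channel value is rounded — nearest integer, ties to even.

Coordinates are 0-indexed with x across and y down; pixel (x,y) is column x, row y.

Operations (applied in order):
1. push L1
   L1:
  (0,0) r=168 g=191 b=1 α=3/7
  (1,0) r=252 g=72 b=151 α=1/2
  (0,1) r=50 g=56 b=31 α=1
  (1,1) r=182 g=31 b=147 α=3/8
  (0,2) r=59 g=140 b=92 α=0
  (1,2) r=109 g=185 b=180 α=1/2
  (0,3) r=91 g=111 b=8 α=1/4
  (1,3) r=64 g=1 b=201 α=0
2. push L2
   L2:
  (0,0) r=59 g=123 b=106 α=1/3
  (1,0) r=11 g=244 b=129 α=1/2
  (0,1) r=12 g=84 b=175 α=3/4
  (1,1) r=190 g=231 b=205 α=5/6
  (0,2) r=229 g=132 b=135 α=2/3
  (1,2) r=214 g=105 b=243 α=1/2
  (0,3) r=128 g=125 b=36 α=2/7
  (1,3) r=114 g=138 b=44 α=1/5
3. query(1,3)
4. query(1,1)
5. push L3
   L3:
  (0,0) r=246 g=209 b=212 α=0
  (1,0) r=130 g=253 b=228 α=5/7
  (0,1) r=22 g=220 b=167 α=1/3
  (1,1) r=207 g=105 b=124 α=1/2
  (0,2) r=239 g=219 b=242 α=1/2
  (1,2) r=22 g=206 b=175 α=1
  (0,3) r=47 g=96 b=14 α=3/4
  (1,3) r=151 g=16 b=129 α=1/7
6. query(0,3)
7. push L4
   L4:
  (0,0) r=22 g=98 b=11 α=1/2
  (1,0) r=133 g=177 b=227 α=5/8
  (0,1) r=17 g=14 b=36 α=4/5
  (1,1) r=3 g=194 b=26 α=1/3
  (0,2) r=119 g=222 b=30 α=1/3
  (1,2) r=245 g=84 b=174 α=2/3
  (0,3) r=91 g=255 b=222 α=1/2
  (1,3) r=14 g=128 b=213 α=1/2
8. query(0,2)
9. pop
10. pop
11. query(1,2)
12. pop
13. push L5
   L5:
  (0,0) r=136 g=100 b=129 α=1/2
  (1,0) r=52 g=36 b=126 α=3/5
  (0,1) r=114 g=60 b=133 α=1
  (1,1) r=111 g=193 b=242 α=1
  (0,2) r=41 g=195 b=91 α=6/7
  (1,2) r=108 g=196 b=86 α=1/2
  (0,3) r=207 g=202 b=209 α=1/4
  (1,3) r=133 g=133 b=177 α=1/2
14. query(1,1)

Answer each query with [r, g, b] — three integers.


(1,3) stack=L1,L2; from [0,0,0]:
L1 α=0: [0, 0, 0]
L2 α=1/5: [114/5, 138/5, 44/5]
→ [23, 28, 9]

query (1,1) [L1,L2] — begin 0,0,0
L1 α=3/8: [273/4, 93/8, 441/8]
L2 α=5/6: [4073/24, 3111/16, 8641/48]
→ [170, 194, 180]

at x=0,y=3 over L1,L2,L3:
L1 α=1/4: [91/4, 111/4, 2]
L2 α=2/7: [1479/28, 1555/28, 82/7]
L3 α=3/4: [5427/112, 9619/112, 94/7]
→ [48, 86, 13]

query (0,2) [L1,L2,L3,L4] — begin 0,0,0
+L1 (α=0) → [0, 0, 0]
+L2 (α=2/3) → [458/3, 88, 90]
+L3 (α=1/2) → [1175/6, 307/2, 166]
+L4 (α=1/3) → [1532/9, 529/3, 362/3]
→ [170, 176, 121]

at x=1,y=2 over L1,L2:
after L1 α=1/2: [109/2, 185/2, 90]
after L2 α=1/2: [537/4, 395/4, 333/2]
= [134, 99, 166]

query (1,1) [L1,L5] — begin 0,0,0
+L1 (α=3/8) → [273/4, 93/8, 441/8]
+L5 (α=1) → [111, 193, 242]
= [111, 193, 242]


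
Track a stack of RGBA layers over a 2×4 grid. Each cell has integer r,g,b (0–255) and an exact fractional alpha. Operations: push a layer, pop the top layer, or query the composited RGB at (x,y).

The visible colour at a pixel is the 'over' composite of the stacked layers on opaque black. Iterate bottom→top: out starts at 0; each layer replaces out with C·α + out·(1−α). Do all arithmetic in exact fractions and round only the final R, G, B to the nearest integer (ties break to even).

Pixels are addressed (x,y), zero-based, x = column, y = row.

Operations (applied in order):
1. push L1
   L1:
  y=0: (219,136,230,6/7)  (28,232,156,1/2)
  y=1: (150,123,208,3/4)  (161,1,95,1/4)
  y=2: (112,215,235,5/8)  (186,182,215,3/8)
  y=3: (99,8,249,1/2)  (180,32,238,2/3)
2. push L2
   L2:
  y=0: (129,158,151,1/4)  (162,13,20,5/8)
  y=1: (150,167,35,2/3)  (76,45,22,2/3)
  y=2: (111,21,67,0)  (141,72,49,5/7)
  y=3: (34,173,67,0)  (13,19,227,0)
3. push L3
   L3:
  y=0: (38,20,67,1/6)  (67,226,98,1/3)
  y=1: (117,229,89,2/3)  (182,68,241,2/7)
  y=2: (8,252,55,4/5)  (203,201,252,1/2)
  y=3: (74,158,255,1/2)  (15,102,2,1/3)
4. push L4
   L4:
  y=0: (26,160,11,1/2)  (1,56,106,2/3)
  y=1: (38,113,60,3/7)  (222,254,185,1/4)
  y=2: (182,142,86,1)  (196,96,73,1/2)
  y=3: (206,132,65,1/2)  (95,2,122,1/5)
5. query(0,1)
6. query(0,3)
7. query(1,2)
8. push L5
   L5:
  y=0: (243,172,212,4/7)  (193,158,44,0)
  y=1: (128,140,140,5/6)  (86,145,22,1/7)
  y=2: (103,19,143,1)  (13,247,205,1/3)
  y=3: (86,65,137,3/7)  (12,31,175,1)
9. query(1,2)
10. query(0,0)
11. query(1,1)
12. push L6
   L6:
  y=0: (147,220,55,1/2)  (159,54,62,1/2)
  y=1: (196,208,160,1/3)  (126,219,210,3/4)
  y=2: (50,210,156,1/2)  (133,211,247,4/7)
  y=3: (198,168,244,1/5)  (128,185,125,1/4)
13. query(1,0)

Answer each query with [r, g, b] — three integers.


(0,1) stack=L1,L2,L3,L4; from [0,0,0]:
L1 α=3/4: [225/2, 369/4, 156]
L2 α=2/3: [275/2, 1705/12, 226/3]
L3 α=2/3: [743/6, 7201/36, 760/9]
L4 α=3/7: [1828/21, 10252/63, 4660/63]
rounded: [87, 163, 74]

(0,3) stack=L1,L2,L3,L4; from [0,0,0]:
L1 α=1/2: [99/2, 4, 249/2]
L2 α=0: [99/2, 4, 249/2]
L3 α=1/2: [247/4, 81, 759/4]
L4 α=1/2: [1071/8, 213/2, 1019/8]
= [134, 106, 127]

(1,2) stack=L1,L2,L3,L4; from [0,0,0]:
after L1 α=3/8: [279/4, 273/4, 645/8]
after L2 α=5/7: [1689/14, 993/14, 1625/28]
after L3 α=1/2: [4531/28, 3807/28, 8681/56]
after L4 α=1/2: [10019/56, 6495/56, 12769/112]
= [179, 116, 114]

(1,2) stack=L1,L2,L3,L4,L5; from [0,0,0]:
L1 α=3/8: [279/4, 273/4, 645/8]
L2 α=5/7: [1689/14, 993/14, 1625/28]
L3 α=1/2: [4531/28, 3807/28, 8681/56]
L4 α=1/2: [10019/56, 6495/56, 12769/112]
L5 α=1/3: [3461/28, 13411/84, 8083/56]
→ [124, 160, 144]

at x=0,y=0 over L1,L2,L3,L4,L5:
+L1 (α=6/7) → [1314/7, 816/7, 1380/7]
+L2 (α=1/4) → [4845/28, 1777/14, 5197/28]
+L3 (α=1/6) → [25289/168, 3055/28, 9287/56]
+L4 (α=1/2) → [29657/336, 7535/56, 9903/112]
+L5 (α=4/7) → [138521/784, 61133/392, 124685/784]
→ [177, 156, 159]

query (1,1) [L1,L2,L3,L4,L5] — begin 0,0,0
+L1 (α=1/4) → [161/4, 1/4, 95/4]
+L2 (α=2/3) → [769/12, 361/12, 271/12]
+L3 (α=2/7) → [8213/84, 491/12, 7139/84]
+L4 (α=1/4) → [14429/112, 1507/16, 12319/112]
+L5 (α=1/7) → [48103/392, 5681/56, 38189/392]
= [123, 101, 97]

query (1,0) [L1,L2,L3,L4,L5,L6] — begin 0,0,0
after L1 α=1/2: [14, 116, 78]
after L2 α=5/8: [213/2, 413/8, 167/4]
after L3 α=1/3: [280/3, 439/4, 121/2]
after L4 α=2/3: [286/9, 887/12, 545/6]
after L5 α=0: [286/9, 887/12, 545/6]
after L6 α=1/2: [1717/18, 1535/24, 917/12]
= [95, 64, 76]


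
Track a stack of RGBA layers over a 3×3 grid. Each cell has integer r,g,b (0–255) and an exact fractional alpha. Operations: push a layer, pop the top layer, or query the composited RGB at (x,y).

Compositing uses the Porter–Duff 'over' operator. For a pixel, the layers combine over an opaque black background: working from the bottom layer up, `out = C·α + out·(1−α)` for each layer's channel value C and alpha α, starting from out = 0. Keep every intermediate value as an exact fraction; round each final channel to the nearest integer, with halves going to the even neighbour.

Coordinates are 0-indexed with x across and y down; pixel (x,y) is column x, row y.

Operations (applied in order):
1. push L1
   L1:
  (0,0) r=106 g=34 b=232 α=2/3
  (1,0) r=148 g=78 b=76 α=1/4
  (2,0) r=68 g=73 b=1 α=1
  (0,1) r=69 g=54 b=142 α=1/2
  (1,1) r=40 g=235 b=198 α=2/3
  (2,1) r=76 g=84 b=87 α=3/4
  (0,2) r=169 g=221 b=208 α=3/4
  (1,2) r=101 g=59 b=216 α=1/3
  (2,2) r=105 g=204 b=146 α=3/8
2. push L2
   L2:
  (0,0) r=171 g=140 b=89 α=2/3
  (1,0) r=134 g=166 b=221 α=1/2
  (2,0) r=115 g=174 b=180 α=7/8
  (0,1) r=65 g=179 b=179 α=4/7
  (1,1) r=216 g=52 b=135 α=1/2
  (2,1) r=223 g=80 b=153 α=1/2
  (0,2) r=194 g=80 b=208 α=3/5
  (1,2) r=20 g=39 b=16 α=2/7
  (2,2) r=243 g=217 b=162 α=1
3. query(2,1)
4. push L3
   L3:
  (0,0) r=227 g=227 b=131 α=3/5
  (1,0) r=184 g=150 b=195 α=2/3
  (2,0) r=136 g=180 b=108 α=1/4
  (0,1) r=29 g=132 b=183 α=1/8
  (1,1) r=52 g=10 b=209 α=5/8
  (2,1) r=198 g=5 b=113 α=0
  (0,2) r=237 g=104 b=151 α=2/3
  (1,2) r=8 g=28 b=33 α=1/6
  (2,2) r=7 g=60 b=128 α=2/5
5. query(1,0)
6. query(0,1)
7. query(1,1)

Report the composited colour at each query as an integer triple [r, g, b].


at x=2,y=1 over L1,L2:
+L1 (α=3/4) → [57, 63, 261/4]
+L2 (α=1/2) → [140, 143/2, 873/8]
= [140, 72, 109]

query (1,0) [L1,L2,L3] — begin 0,0,0
L1 α=1/4: [37, 39/2, 19]
L2 α=1/2: [171/2, 371/4, 120]
L3 α=2/3: [907/6, 1571/12, 170]
= [151, 131, 170]

at x=0,y=1 over L1,L2,L3:
+L1 (α=1/2) → [69/2, 27, 71]
+L2 (α=4/7) → [727/14, 797/7, 929/7]
+L3 (α=1/8) → [785/16, 929/8, 139]
= [49, 116, 139]

query (1,1) [L1,L2,L3] — begin 0,0,0
after L1 α=2/3: [80/3, 470/3, 132]
after L2 α=1/2: [364/3, 313/3, 267/2]
after L3 α=5/8: [78, 363/8, 2891/16]
= [78, 45, 181]


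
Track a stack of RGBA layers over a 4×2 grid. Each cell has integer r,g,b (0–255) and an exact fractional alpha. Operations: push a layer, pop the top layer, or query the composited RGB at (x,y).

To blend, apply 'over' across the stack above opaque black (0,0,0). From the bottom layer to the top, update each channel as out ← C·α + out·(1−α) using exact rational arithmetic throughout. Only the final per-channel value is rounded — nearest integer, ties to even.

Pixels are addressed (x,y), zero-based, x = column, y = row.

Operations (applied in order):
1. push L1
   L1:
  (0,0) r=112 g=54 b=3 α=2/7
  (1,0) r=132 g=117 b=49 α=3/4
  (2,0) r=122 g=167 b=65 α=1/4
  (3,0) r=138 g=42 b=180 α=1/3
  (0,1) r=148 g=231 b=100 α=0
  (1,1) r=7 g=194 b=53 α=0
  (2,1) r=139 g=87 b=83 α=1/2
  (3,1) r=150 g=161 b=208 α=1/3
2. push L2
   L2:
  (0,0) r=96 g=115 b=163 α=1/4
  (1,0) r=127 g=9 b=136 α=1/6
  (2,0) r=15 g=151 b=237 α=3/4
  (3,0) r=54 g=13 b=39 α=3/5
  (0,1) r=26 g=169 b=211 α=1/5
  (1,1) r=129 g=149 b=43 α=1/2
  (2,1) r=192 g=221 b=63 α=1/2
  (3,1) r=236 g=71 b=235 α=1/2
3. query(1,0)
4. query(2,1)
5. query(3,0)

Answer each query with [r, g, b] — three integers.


at x=1,y=0 over L1,L2:
L1 α=3/4: [99, 351/4, 147/4]
L2 α=1/6: [311/3, 597/8, 1279/24]
= [104, 75, 53]

query (2,1) [L1,L2] — begin 0,0,0
L1 α=1/2: [139/2, 87/2, 83/2]
L2 α=1/2: [523/4, 529/4, 209/4]
= [131, 132, 52]

(3,0) stack=L1,L2; from [0,0,0]:
+L1 (α=1/3) → [46, 14, 60]
+L2 (α=3/5) → [254/5, 67/5, 237/5]
rounded: [51, 13, 47]


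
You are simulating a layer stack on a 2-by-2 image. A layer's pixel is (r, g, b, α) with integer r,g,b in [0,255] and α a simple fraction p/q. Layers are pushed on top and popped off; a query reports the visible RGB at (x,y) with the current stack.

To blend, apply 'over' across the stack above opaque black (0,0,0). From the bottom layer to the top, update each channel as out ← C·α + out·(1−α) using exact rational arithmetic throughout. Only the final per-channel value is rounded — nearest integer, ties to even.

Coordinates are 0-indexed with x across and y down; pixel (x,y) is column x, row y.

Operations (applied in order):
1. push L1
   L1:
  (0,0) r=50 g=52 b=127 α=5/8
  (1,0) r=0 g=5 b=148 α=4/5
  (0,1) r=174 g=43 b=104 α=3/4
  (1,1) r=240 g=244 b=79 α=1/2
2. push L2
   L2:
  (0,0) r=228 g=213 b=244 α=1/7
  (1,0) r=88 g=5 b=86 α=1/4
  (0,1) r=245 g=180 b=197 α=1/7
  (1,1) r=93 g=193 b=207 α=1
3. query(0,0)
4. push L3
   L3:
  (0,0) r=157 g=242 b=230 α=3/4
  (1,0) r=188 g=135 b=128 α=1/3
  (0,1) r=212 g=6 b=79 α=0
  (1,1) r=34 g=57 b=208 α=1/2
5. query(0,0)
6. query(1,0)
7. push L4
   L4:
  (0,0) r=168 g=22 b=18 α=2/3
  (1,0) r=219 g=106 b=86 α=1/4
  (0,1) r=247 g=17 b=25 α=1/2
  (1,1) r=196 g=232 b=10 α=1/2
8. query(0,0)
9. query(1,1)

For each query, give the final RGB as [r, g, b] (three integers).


at x=0,y=0 over L1,L2:
after L1 α=5/8: [125/4, 65/2, 635/8]
after L2 α=1/7: [831/14, 408/7, 2881/28]
→ [59, 58, 103]

(0,0) stack=L1,L2,L3; from [0,0,0]:
after L1 α=5/8: [125/4, 65/2, 635/8]
after L2 α=1/7: [831/14, 408/7, 2881/28]
after L3 α=3/4: [7425/56, 2745/14, 22201/112]
→ [133, 196, 198]

at x=1,y=0 over L1,L2,L3:
after L1 α=4/5: [0, 4, 592/5]
after L2 α=1/4: [22, 17/4, 1103/10]
after L3 α=1/3: [232/3, 287/6, 581/5]
rounded: [77, 48, 116]

at x=0,y=0 over L1,L2,L3,L4:
after L1 α=5/8: [125/4, 65/2, 635/8]
after L2 α=1/7: [831/14, 408/7, 2881/28]
after L3 α=3/4: [7425/56, 2745/14, 22201/112]
after L4 α=2/3: [8747/56, 3361/42, 26233/336]
rounded: [156, 80, 78]

at x=1,y=1 over L1,L2,L3,L4:
+L1 (α=1/2) → [120, 122, 79/2]
+L2 (α=1) → [93, 193, 207]
+L3 (α=1/2) → [127/2, 125, 415/2]
+L4 (α=1/2) → [519/4, 357/2, 435/4]
rounded: [130, 178, 109]


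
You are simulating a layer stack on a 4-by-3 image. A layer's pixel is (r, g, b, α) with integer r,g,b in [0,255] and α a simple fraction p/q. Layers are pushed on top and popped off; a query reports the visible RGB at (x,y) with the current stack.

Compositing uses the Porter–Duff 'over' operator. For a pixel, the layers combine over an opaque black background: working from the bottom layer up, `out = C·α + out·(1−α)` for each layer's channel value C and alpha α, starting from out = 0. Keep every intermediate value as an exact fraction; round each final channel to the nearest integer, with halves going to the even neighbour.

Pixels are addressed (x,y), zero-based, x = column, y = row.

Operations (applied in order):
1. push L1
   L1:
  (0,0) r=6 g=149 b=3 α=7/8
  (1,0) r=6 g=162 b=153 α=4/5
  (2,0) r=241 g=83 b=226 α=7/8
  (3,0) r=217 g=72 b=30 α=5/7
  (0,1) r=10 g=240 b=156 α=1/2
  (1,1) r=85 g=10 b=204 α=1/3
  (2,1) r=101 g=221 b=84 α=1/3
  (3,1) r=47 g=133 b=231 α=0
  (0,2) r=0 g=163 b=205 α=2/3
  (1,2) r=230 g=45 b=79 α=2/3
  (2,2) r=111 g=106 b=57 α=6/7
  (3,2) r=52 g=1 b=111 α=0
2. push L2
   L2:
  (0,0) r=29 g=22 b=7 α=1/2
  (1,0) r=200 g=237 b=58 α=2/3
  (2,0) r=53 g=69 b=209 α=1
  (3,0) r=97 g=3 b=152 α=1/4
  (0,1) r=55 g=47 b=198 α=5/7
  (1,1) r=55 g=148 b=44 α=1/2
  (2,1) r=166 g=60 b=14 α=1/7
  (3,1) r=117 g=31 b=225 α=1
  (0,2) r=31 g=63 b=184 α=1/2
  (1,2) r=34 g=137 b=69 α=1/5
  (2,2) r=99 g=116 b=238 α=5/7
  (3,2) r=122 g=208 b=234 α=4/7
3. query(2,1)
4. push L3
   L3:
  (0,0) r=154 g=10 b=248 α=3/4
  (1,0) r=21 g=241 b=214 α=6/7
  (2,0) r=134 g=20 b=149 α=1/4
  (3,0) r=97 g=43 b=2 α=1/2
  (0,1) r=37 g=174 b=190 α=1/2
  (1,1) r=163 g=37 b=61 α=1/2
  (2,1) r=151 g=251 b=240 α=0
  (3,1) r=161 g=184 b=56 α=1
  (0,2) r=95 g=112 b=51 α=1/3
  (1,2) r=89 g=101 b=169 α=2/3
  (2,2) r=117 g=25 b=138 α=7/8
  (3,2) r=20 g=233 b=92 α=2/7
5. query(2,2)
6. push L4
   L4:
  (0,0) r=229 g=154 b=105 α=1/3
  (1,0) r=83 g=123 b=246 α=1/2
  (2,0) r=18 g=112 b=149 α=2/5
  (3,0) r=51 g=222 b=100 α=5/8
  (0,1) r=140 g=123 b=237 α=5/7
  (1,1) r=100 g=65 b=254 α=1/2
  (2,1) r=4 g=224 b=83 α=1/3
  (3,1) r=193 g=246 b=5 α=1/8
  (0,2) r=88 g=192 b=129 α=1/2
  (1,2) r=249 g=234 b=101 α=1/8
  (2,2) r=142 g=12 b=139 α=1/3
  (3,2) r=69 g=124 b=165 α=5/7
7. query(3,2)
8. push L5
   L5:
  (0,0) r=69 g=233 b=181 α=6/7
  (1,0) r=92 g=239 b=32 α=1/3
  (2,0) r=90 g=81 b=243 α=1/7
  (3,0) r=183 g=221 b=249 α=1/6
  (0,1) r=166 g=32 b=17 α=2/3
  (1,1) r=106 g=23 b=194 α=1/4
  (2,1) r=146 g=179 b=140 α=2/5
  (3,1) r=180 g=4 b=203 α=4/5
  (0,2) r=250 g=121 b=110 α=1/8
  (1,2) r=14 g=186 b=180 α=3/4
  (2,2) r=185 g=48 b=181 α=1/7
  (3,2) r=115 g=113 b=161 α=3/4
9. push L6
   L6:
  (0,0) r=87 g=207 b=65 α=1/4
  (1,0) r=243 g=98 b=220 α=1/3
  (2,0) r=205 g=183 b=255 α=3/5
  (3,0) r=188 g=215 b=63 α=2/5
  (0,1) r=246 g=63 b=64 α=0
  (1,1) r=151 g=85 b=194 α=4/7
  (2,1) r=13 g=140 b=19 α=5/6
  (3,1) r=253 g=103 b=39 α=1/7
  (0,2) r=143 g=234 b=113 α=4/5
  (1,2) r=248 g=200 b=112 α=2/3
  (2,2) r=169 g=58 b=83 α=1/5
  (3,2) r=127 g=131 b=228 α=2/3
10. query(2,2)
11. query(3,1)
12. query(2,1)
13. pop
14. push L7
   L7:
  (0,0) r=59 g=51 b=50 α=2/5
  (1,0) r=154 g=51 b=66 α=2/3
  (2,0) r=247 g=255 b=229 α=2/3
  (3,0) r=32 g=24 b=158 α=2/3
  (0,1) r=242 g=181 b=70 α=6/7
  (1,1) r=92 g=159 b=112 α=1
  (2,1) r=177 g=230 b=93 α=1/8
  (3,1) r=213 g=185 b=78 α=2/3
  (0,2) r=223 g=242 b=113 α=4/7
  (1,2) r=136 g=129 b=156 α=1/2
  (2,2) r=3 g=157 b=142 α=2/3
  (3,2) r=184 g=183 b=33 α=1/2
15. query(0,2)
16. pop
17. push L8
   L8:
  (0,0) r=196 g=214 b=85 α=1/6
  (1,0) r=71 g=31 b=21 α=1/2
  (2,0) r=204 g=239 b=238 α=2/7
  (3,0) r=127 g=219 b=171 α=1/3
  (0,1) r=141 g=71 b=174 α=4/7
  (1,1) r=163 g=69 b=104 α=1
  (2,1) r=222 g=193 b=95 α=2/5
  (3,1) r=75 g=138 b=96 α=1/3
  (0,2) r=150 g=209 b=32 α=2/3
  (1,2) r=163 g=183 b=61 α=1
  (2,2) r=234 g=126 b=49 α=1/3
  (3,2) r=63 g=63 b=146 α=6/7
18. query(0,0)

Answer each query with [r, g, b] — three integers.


at x=2,y=1 over L1,L2:
+L1 (α=1/3) → [101/3, 221/3, 28]
+L2 (α=1/7) → [368/7, 502/7, 26]
= [53, 72, 26]

query (2,2) [L1,L2,L3] — begin 0,0,0
L1 α=6/7: [666/7, 636/7, 342/7]
L2 α=5/7: [4797/49, 5332/49, 9014/49]
L3 α=7/8: [5616/49, 13907/392, 14087/98]
rounded: [115, 35, 144]

(3,2) stack=L1,L2,L3,L4; from [0,0,0]:
L1 α=0: [0, 0, 0]
L2 α=4/7: [488/7, 832/7, 936/7]
L3 α=2/7: [2720/49, 7422/49, 5968/49]
L4 α=5/7: [22345/343, 45224/343, 52361/343]
→ [65, 132, 153]

query (2,2) [L1,L2,L3,L4,L5,L6] — begin 0,0,0
+L1 (α=6/7) → [666/7, 636/7, 342/7]
+L2 (α=5/7) → [4797/49, 5332/49, 9014/49]
+L3 (α=7/8) → [5616/49, 13907/392, 14087/98]
+L4 (α=1/3) → [18190/147, 16259/588, 6966/49]
+L5 (α=1/7) → [45445/343, 20963/686, 50665/343]
+L6 (α=1/5) → [239747/1715, 12364/343, 231129/1715]
= [140, 36, 135]

at x=3,y=1 over L1,L2,L3,L4,L5,L6:
after L1 α=0: [0, 0, 0]
after L2 α=1: [117, 31, 225]
after L3 α=1: [161, 184, 56]
after L4 α=1/8: [165, 767/4, 397/8]
after L5 α=4/5: [177, 831/20, 6893/40]
after L6 α=1/7: [1315/7, 3523/70, 21459/140]
rounded: [188, 50, 153]

query (2,1) [L1,L2,L3,L4,L5,L6] — begin 0,0,0
after L1 α=1/3: [101/3, 221/3, 28]
after L2 α=1/7: [368/7, 502/7, 26]
after L3 α=0: [368/7, 502/7, 26]
after L4 α=1/3: [764/21, 2572/21, 45]
after L5 α=2/5: [2808/35, 5078/35, 83]
after L6 α=5/6: [5083/210, 14789/105, 89/3]
rounded: [24, 141, 30]

at x=0,y=2 over L1,L2,L3,L4,L5,L7:
after L1 α=2/3: [0, 326/3, 410/3]
after L2 α=1/2: [31/2, 515/6, 481/3]
after L3 α=1/3: [42, 851/9, 1115/9]
after L4 α=1/2: [65, 2579/18, 1138/9]
after L5 α=1/8: [705/8, 20231/144, 2239/18]
after L7 α=4/7: [9251/56, 66695/336, 4951/42]
→ [165, 198, 118]

query (0,0) [L1,L2,L3,L4,L5,L8] — begin 0,0,0
L1 α=7/8: [21/4, 1043/8, 21/8]
L2 α=1/2: [137/8, 1219/16, 77/16]
L3 α=3/4: [3833/32, 1699/64, 11981/64]
L4 α=1/3: [2499/16, 2209/32, 15341/96]
L5 α=6/7: [9123/112, 46945/224, 119597/672]
L8 α=1/6: [67567/672, 282661/1344, 655105/4032]
= [101, 210, 162]


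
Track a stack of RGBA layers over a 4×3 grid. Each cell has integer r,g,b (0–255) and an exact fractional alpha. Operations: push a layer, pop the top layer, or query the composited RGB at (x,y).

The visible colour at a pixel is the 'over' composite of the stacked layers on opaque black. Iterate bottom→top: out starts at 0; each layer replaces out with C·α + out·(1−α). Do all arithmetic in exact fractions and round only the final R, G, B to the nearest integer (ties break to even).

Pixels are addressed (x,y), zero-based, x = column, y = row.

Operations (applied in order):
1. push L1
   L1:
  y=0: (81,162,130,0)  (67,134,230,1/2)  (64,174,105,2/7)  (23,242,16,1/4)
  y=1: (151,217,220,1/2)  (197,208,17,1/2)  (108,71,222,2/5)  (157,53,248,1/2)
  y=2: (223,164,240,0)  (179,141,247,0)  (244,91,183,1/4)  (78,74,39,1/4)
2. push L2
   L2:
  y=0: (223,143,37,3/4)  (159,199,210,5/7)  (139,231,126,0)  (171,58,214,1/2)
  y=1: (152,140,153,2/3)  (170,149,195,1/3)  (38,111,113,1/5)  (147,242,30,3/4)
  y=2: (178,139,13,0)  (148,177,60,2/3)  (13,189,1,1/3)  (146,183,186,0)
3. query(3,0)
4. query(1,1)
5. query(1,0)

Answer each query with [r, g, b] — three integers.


(3,0) stack=L1,L2; from [0,0,0]:
after L1 α=1/4: [23/4, 121/2, 4]
after L2 α=1/2: [707/8, 237/4, 109]
→ [88, 59, 109]

(1,1) stack=L1,L2; from [0,0,0]:
after L1 α=1/2: [197/2, 104, 17/2]
after L2 α=1/3: [367/3, 119, 212/3]
= [122, 119, 71]

at x=1,y=0 over L1,L2:
+L1 (α=1/2) → [67/2, 67, 115]
+L2 (α=5/7) → [862/7, 1129/7, 1280/7]
rounded: [123, 161, 183]


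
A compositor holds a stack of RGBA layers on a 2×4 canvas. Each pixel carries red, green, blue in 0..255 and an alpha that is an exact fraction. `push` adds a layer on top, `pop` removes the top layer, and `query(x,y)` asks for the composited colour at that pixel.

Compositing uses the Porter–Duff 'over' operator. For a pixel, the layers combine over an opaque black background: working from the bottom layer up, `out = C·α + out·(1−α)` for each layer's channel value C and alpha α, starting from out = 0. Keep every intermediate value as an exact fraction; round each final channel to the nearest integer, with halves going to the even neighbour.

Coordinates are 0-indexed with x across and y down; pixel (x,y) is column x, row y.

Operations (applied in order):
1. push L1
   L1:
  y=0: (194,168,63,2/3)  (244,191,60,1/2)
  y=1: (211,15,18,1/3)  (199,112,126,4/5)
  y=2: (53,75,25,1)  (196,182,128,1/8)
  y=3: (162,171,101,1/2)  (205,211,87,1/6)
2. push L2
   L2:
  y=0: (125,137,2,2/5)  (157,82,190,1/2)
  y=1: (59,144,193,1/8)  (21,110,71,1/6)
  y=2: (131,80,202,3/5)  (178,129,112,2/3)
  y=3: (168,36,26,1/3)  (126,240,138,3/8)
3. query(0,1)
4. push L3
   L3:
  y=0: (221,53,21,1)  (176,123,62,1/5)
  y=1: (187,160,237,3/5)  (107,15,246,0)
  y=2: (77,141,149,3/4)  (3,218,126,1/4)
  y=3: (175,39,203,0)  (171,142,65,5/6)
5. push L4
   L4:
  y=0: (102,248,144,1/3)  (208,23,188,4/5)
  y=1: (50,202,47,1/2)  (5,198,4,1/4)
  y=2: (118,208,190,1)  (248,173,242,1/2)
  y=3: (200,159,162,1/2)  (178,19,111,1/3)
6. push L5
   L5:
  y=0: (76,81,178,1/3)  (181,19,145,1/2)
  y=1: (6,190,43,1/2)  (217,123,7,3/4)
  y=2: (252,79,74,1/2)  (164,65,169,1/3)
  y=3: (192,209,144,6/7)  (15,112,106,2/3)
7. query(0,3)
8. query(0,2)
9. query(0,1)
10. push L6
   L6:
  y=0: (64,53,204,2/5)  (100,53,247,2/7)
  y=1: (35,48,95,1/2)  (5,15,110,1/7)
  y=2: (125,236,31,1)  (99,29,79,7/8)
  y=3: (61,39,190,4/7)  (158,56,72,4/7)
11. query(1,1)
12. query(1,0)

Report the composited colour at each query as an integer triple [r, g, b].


at x=0,y=1 over L1,L2:
+L1 (α=1/3) → [211/3, 5, 6]
+L2 (α=1/8) → [827/12, 179/8, 235/8]
→ [69, 22, 29]

at x=0,y=3 over L1,L2,L3,L4,L5:
+L1 (α=1/2) → [81, 171/2, 101/2]
+L2 (α=1/3) → [110, 69, 127/3]
+L3 (α=0) → [110, 69, 127/3]
+L4 (α=1/2) → [155, 114, 613/6]
+L5 (α=6/7) → [1307/7, 1368/7, 5797/42]
→ [187, 195, 138]

at x=0,y=2 over L1,L2,L3,L4,L5:
L1 α=1: [53, 75, 25]
L2 α=3/5: [499/5, 78, 656/5]
L3 α=3/4: [827/10, 501/4, 2891/20]
L4 α=1: [118, 208, 190]
L5 α=1/2: [185, 287/2, 132]
= [185, 144, 132]

(0,1) stack=L1,L2,L3,L4,L5; from [0,0,0]:
L1 α=1/3: [211/3, 5, 6]
L2 α=1/8: [827/12, 179/8, 235/8]
L3 α=3/5: [4193/30, 2099/20, 3079/20]
L4 α=1/2: [5693/60, 6139/40, 4019/40]
L5 α=1/2: [6053/120, 13739/80, 5739/80]
= [50, 172, 72]

at x=1,y=1 over L1,L2,L3,L4,L5,L6:
+L1 (α=4/5) → [796/5, 448/5, 504/5]
+L2 (α=1/6) → [817/6, 93, 575/6]
+L3 (α=0) → [817/6, 93, 575/6]
+L4 (α=1/4) → [827/8, 477/4, 583/8]
+L5 (α=3/4) → [6035/32, 1953/16, 751/32]
+L6 (α=1/7) → [18185/112, 5979/56, 4013/112]
rounded: [162, 107, 36]

at x=1,y=0 over L1,L2,L3,L4,L5,L6:
+L1 (α=1/2) → [122, 191/2, 30]
+L2 (α=1/2) → [279/2, 355/4, 110]
+L3 (α=1/5) → [734/5, 478/5, 502/5]
+L4 (α=4/5) → [4894/25, 938/25, 4262/25]
+L5 (α=1/2) → [9419/50, 1413/50, 7887/50]
+L6 (α=2/7) → [11419/70, 2473/70, 12827/70]
rounded: [163, 35, 183]


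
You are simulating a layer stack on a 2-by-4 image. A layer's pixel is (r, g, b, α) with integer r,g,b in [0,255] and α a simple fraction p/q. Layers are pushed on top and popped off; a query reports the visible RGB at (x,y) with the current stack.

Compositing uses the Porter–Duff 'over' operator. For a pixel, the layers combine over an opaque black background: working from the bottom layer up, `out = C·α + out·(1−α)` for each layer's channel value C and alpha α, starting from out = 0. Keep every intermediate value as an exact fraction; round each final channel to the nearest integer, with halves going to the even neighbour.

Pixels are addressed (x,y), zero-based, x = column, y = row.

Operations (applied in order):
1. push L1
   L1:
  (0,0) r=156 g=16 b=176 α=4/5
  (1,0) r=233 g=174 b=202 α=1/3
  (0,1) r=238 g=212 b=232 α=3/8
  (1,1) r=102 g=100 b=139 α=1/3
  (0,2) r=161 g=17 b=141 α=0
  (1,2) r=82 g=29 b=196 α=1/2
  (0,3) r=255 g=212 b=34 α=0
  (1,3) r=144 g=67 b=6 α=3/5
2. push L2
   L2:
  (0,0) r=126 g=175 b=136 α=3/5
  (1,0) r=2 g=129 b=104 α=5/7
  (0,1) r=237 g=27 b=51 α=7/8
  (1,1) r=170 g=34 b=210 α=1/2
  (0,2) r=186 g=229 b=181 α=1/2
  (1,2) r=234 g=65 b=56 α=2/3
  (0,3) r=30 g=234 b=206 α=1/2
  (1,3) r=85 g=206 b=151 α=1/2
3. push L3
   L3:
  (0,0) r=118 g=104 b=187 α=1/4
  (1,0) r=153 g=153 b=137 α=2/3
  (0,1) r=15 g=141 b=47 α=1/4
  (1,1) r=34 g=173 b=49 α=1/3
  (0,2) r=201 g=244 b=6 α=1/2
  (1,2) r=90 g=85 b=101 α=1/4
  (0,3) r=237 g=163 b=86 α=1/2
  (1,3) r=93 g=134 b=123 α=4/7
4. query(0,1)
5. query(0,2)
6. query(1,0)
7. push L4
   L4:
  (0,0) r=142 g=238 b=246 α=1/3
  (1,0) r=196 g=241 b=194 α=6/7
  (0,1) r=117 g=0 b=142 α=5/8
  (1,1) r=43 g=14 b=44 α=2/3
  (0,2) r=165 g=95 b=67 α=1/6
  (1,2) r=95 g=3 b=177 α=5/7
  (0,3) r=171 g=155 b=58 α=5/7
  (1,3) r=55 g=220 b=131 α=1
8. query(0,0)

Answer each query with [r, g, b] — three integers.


at x=0,y=1 over L1,L2,L3:
after L1 α=3/8: [357/4, 159/2, 87]
after L2 α=7/8: [6993/32, 537/16, 111/2]
after L3 α=1/4: [21459/128, 3867/64, 427/8]
rounded: [168, 60, 53]

query (0,2) [L1,L2,L3] — begin 0,0,0
after L1 α=0: [0, 0, 0]
after L2 α=1/2: [93, 229/2, 181/2]
after L3 α=1/2: [147, 717/4, 193/4]
→ [147, 179, 48]

at x=1,y=0 over L1,L2,L3:
L1 α=1/3: [233/3, 58, 202/3]
L2 α=5/7: [496/21, 761/7, 1964/21]
L3 α=2/3: [6922/63, 2903/21, 7718/63]
rounded: [110, 138, 123]

(0,0) stack=L1,L2,L3,L4; from [0,0,0]:
L1 α=4/5: [624/5, 64/5, 704/5]
L2 α=3/5: [3138/25, 2753/25, 3448/25]
L3 α=1/4: [3091/25, 10859/100, 15019/100]
L4 α=1/3: [3244/25, 22759/150, 27319/150]
rounded: [130, 152, 182]
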